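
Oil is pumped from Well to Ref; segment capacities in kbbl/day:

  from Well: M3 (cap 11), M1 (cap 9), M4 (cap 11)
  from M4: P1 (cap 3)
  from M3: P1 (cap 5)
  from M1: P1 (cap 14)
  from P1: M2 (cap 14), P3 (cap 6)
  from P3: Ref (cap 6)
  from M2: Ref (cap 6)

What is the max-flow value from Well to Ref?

12

Augment Well→M4→P1→P3→Ref: bottleneck 3, flow now 3.
Augment Well→M3→P1→P3→Ref: bottleneck 3, flow now 6.
Augment Well→M3→P1→M2→Ref: bottleneck 2, flow now 8.
Augment Well→M1→P1→M2→Ref: bottleneck 4, flow now 12.
No augmenting path remains; maximum flow = 12.
In the residual graph, reachable from Well: {Well, M4, M3, M1, P1, M2}.
Min-cut edges: P1→P3 (6), M2→Ref (6); capacity 6 + 6 = 12.
This cut is saturated, so no flow can exceed 12.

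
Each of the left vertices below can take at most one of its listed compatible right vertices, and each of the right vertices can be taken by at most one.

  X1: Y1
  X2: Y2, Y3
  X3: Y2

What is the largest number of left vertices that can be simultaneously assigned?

Unit-capacity flow: source→left, listed edges, right→sink; max matching = max flow.
Augmenting path X1→Y1 (+1); matched 1.
Augmenting path X2→Y2 (+1); matched 2.
Augmenting path X3→Y2→X2→Y3 (+1); matched 3.
No augmenting path remains; maximum matching = 3.
König certificate: {X1, X2, X3} is a vertex cover of size 3 (every listed pair touches it), so no matching can be larger.

3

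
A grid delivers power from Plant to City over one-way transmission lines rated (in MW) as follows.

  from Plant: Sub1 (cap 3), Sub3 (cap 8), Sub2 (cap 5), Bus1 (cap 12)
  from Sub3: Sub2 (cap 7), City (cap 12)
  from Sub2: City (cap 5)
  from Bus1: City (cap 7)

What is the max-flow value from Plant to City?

Augment Plant→Sub3→City: bottleneck 8, flow now 8.
Augment Plant→Sub2→City: bottleneck 5, flow now 13.
Augment Plant→Bus1→City: bottleneck 7, flow now 20.
No augmenting path remains; maximum flow = 20.
In the residual graph, reachable from Plant: {Plant, Sub1, Bus1}.
Min-cut edges: Plant→Sub3 (8), Plant→Sub2 (5), Bus1→City (7); capacity 8 + 5 + 7 = 20.
This cut is saturated, so no flow can exceed 20.

20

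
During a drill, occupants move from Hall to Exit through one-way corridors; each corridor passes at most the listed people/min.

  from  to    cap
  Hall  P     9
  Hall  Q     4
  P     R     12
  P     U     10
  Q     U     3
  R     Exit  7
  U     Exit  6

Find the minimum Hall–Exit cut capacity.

12

Augment Hall→P→R→Exit: bottleneck 7, flow now 7.
Augment Hall→P→U→Exit: bottleneck 2, flow now 9.
Augment Hall→Q→U→Exit: bottleneck 3, flow now 12.
No augmenting path remains; maximum flow = 12.
By max-flow min-cut, the minimum cut capacity equals the max flow.
In the residual graph, reachable from Hall: {Hall, Q}.
Min-cut edges: Hall→P (9), Q→U (3); capacity 9 + 3 = 12.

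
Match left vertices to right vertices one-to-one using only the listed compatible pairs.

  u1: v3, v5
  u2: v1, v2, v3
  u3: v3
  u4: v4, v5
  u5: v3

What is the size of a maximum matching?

4

Unit-capacity flow: source→left, listed edges, right→sink; max matching = max flow.
Augmenting path u1→v3 (+1); matched 1.
Augmenting path u2→v1 (+1); matched 2.
Augmenting path u4→v4 (+1); matched 3.
Augmenting path u3→v3→u1→v5 (+1); matched 4.
No augmenting path remains; maximum matching = 4.
König certificate: {u1, u2, u4, v3} is a vertex cover of size 4 (every listed pair touches it), so no matching can be larger.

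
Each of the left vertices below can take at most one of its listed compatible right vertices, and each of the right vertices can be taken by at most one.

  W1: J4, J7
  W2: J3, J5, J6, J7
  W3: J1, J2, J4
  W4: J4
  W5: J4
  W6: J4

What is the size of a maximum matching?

Unit-capacity flow: source→left, listed edges, right→sink; max matching = max flow.
Augmenting path W1→J4 (+1); matched 1.
Augmenting path W2→J3 (+1); matched 2.
Augmenting path W3→J1 (+1); matched 3.
Augmenting path W4→J4→W1→J7 (+1); matched 4.
No augmenting path remains; maximum matching = 4.
König certificate: {W1, W2, W3, J4} is a vertex cover of size 4 (every listed pair touches it), so no matching can be larger.

4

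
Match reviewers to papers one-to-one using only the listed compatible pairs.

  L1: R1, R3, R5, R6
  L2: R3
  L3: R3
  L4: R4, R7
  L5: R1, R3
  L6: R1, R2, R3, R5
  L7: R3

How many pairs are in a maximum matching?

5

Unit-capacity flow: source→left, listed edges, right→sink; max matching = max flow.
Augmenting path L1→R1 (+1); matched 1.
Augmenting path L2→R3 (+1); matched 2.
Augmenting path L4→R4 (+1); matched 3.
Augmenting path L6→R2 (+1); matched 4.
Augmenting path L5→R1→L1→R5 (+1); matched 5.
No augmenting path remains; maximum matching = 5.
König certificate: {L1, L4, L5, L6, R3} is a vertex cover of size 5 (every listed pair touches it), so no matching can be larger.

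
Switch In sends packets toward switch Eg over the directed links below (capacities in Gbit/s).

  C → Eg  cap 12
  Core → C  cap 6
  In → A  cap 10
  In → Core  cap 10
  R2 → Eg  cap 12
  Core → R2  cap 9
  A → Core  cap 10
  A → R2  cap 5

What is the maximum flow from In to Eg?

18

Augment In→A→R2→Eg: bottleneck 5, flow now 5.
Augment In→Core→R2→Eg: bottleneck 7, flow now 12.
Augment In→Core→C→Eg: bottleneck 3, flow now 15.
Augment In→A→Core→C→Eg: bottleneck 3, flow now 18.
No augmenting path remains; maximum flow = 18.
In the residual graph, reachable from In: {In, A, Core, R2}.
Min-cut edges: Core→C (6), R2→Eg (12); capacity 6 + 12 = 18.
This cut is saturated, so no flow can exceed 18.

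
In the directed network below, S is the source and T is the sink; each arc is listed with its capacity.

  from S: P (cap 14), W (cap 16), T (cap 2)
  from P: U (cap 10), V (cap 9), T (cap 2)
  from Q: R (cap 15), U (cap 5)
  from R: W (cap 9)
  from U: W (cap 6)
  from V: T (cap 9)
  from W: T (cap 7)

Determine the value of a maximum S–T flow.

20

Augment S→T: bottleneck 2, flow now 2.
Augment S→P→T: bottleneck 2, flow now 4.
Augment S→W→T: bottleneck 7, flow now 11.
Augment S→P→V→T: bottleneck 9, flow now 20.
No augmenting path remains; maximum flow = 20.
In the residual graph, reachable from S: {S, P, U, W}.
Min-cut edges: S→T (2), P→V (9), P→T (2), W→T (7); capacity 2 + 9 + 2 + 7 = 20.
This cut is saturated, so no flow can exceed 20.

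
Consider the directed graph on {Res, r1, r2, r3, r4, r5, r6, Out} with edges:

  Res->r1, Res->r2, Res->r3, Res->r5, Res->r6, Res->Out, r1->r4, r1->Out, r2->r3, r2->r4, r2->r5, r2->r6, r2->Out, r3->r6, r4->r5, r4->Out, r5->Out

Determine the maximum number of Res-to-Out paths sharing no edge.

4

Assign every edge capacity 1; by Menger, the answer equals the max flow.
Path Res→Out (+1); total 1.
Path Res→r1→Out (+1); total 2.
Path Res→r2→Out (+1); total 3.
Path Res→r5→Out (+1); total 4.
No residual Res→Out path; max flow = 4.
Certifying cut of size 4: {Res→Out, Res→r1, Res→r2, Res→r5}.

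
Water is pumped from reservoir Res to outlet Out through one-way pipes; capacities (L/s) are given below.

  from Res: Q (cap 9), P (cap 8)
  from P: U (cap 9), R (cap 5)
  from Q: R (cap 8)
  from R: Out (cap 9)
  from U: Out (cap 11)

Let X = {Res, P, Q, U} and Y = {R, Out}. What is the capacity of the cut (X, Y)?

Edges leaving {Res, P, Q, U}: P→R (5), Q→R (8), U→Out (11).
Cut capacity = 5 + 8 + 11 = 24.

24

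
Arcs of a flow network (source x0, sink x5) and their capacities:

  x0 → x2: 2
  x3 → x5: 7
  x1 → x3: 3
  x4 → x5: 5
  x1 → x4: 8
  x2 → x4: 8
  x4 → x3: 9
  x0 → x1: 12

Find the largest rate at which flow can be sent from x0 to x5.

Augment x0→x1→x3→x5: bottleneck 3, flow now 3.
Augment x0→x1→x4→x5: bottleneck 5, flow now 8.
Augment x0→x1→x4→x3→x5: bottleneck 3, flow now 11.
Augment x0→x2→x4→x3→x5: bottleneck 1, flow now 12.
No augmenting path remains; maximum flow = 12.
In the residual graph, reachable from x0: {x0, x1, x2, x3, x4}.
Min-cut edges: x3→x5 (7), x4→x5 (5); capacity 7 + 5 = 12.
This cut is saturated, so no flow can exceed 12.

12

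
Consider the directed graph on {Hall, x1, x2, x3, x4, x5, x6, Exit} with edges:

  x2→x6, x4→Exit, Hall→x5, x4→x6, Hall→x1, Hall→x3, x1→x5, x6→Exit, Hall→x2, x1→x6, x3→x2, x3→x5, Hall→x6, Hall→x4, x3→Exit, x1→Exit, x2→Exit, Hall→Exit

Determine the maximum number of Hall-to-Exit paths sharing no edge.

6

Assign every edge capacity 1; by Menger, the answer equals the max flow.
Path Hall→Exit (+1); total 1.
Path Hall→x1→Exit (+1); total 2.
Path Hall→x2→Exit (+1); total 3.
Path Hall→x3→Exit (+1); total 4.
Path Hall→x4→Exit (+1); total 5.
Path Hall→x6→Exit (+1); total 6.
No residual Hall→Exit path; max flow = 6.
Certifying cut of size 6: {Hall→Exit, Hall→x1, Hall→x2, Hall→x3, Hall→x4, Hall→x6}.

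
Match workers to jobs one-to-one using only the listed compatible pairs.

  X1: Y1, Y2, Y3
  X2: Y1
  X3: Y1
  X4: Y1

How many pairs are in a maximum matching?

2

Unit-capacity flow: source→left, listed edges, right→sink; max matching = max flow.
Augmenting path X1→Y1 (+1); matched 1.
Augmenting path X2→Y1→X1→Y2 (+1); matched 2.
No augmenting path remains; maximum matching = 2.
König certificate: {X1, Y1} is a vertex cover of size 2 (every listed pair touches it), so no matching can be larger.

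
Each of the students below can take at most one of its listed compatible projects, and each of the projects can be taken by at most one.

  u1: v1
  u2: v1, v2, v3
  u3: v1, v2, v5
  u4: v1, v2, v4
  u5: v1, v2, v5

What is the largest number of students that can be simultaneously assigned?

5

Unit-capacity flow: source→left, listed edges, right→sink; max matching = max flow.
Augmenting path u1→v1 (+1); matched 1.
Augmenting path u2→v2 (+1); matched 2.
Augmenting path u3→v5 (+1); matched 3.
Augmenting path u4→v4 (+1); matched 4.
Augmenting path u5→v2→u2→v3 (+1); matched 5.
No augmenting path remains; maximum matching = 5.
König certificate: {u1, u2, u3, u4, u5} is a vertex cover of size 5 (every listed pair touches it), so no matching can be larger.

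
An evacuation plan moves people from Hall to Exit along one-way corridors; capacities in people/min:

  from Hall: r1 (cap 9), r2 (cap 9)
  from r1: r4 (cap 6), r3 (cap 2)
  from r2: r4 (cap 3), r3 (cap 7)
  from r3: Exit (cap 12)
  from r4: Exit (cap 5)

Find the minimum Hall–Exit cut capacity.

14

Augment Hall→r1→r3→Exit: bottleneck 2, flow now 2.
Augment Hall→r1→r4→Exit: bottleneck 5, flow now 7.
Augment Hall→r2→r3→Exit: bottleneck 7, flow now 14.
No augmenting path remains; maximum flow = 14.
By max-flow min-cut, the minimum cut capacity equals the max flow.
In the residual graph, reachable from Hall: {Hall, r1, r2, r4}.
Min-cut edges: r1→r3 (2), r2→r3 (7), r4→Exit (5); capacity 2 + 7 + 5 = 14.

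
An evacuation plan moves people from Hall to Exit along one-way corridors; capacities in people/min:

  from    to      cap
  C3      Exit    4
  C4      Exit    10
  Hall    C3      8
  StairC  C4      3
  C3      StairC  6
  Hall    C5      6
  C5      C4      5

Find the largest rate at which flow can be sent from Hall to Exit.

Augment Hall→C3→Exit: bottleneck 4, flow now 4.
Augment Hall→C5→C4→Exit: bottleneck 5, flow now 9.
Augment Hall→C3→StairC→C4→Exit: bottleneck 3, flow now 12.
No augmenting path remains; maximum flow = 12.
In the residual graph, reachable from Hall: {Hall, C5, C3, StairC}.
Min-cut edges: C5→C4 (5), C3→Exit (4), StairC→C4 (3); capacity 5 + 4 + 3 = 12.
This cut is saturated, so no flow can exceed 12.

12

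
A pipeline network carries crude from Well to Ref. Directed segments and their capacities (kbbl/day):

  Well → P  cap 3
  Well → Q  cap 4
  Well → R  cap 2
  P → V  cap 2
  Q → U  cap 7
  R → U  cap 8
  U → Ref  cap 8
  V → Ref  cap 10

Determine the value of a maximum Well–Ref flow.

8

Augment Well→P→V→Ref: bottleneck 2, flow now 2.
Augment Well→Q→U→Ref: bottleneck 4, flow now 6.
Augment Well→R→U→Ref: bottleneck 2, flow now 8.
No augmenting path remains; maximum flow = 8.
In the residual graph, reachable from Well: {Well, P}.
Min-cut edges: Well→Q (4), Well→R (2), P→V (2); capacity 4 + 2 + 2 = 8.
This cut is saturated, so no flow can exceed 8.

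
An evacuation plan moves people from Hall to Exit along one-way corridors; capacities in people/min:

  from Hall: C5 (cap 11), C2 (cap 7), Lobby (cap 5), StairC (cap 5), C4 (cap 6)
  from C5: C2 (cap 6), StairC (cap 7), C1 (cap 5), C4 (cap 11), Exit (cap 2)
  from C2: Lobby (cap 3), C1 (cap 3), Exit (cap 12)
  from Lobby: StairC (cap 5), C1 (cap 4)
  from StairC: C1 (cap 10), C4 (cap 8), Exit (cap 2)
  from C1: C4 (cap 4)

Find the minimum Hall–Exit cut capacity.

16

Augment Hall→C5→Exit: bottleneck 2, flow now 2.
Augment Hall→C2→Exit: bottleneck 7, flow now 9.
Augment Hall→StairC→Exit: bottleneck 2, flow now 11.
Augment Hall→C5→C2→Exit: bottleneck 5, flow now 16.
No augmenting path remains; maximum flow = 16.
By max-flow min-cut, the minimum cut capacity equals the max flow.
In the residual graph, reachable from Hall: {Hall, C5, C2, Lobby, StairC, C1, C4}.
Min-cut edges: C5→Exit (2), C2→Exit (12), StairC→Exit (2); capacity 2 + 12 + 2 = 16.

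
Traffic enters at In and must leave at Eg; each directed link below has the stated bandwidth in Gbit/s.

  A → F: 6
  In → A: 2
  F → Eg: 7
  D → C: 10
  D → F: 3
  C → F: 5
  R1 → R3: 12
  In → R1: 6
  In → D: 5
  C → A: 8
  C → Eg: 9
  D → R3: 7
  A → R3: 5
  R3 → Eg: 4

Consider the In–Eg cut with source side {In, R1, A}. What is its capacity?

Edges leaving {In, R1, A}: In→D (5), R1→R3 (12), A→F (6), A→R3 (5).
Cut capacity = 5 + 12 + 6 + 5 = 28.

28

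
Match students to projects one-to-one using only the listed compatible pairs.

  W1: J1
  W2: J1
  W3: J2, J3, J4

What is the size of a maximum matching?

2

Unit-capacity flow: source→left, listed edges, right→sink; max matching = max flow.
Augmenting path W1→J1 (+1); matched 1.
Augmenting path W3→J2 (+1); matched 2.
No augmenting path remains; maximum matching = 2.
König certificate: {W3, J1} is a vertex cover of size 2 (every listed pair touches it), so no matching can be larger.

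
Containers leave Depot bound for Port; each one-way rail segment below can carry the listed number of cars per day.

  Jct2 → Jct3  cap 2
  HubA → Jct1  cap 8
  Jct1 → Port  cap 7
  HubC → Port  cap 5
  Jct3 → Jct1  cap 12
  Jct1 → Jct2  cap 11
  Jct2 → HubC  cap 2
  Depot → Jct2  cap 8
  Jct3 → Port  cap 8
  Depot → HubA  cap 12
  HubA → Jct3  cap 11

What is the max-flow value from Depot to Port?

Augment Depot→HubA→Jct1→Port: bottleneck 7, flow now 7.
Augment Depot→HubA→Jct3→Port: bottleneck 5, flow now 12.
Augment Depot→Jct2→Jct3→Port: bottleneck 2, flow now 14.
Augment Depot→Jct2→HubC→Port: bottleneck 2, flow now 16.
No augmenting path remains; maximum flow = 16.
In the residual graph, reachable from Depot: {Depot, Jct2}.
Min-cut edges: Depot→HubA (12), Jct2→Jct3 (2), Jct2→HubC (2); capacity 12 + 2 + 2 = 16.
This cut is saturated, so no flow can exceed 16.

16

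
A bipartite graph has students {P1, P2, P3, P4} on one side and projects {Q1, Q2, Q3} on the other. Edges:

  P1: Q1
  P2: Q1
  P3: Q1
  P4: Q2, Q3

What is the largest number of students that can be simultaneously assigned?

2

Unit-capacity flow: source→left, listed edges, right→sink; max matching = max flow.
Augmenting path P1→Q1 (+1); matched 1.
Augmenting path P4→Q2 (+1); matched 2.
No augmenting path remains; maximum matching = 2.
König certificate: {P4, Q1} is a vertex cover of size 2 (every listed pair touches it), so no matching can be larger.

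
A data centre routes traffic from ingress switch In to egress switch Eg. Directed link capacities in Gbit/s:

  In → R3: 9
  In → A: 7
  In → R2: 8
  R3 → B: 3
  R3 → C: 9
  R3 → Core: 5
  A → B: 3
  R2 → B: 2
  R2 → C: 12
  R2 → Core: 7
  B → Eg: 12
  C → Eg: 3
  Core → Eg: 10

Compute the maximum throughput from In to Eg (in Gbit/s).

20

Augment In→R3→B→Eg: bottleneck 3, flow now 3.
Augment In→R3→C→Eg: bottleneck 3, flow now 6.
Augment In→R3→Core→Eg: bottleneck 3, flow now 9.
Augment In→A→B→Eg: bottleneck 3, flow now 12.
Augment In→R2→B→Eg: bottleneck 2, flow now 14.
Augment In→R2→Core→Eg: bottleneck 6, flow now 20.
No augmenting path remains; maximum flow = 20.
In the residual graph, reachable from In: {In, A}.
Min-cut edges: In→R3 (9), In→R2 (8), A→B (3); capacity 9 + 8 + 3 = 20.
This cut is saturated, so no flow can exceed 20.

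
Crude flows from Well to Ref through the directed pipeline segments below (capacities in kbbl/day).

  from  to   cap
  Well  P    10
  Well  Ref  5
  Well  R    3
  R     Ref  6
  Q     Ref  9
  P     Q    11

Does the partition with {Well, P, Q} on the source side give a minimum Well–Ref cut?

Given cut capacity: 3 + 5 + 9 = 17.
Augment Well→Ref: bottleneck 5, flow now 5.
Augment Well→R→Ref: bottleneck 3, flow now 8.
Augment Well→P→Q→Ref: bottleneck 9, flow now 17.
No augmenting path remains; maximum flow = 17.
Cut capacity 17 equals the max flow, so it is a minimum cut.

Yes — it is a minimum cut (capacity 17).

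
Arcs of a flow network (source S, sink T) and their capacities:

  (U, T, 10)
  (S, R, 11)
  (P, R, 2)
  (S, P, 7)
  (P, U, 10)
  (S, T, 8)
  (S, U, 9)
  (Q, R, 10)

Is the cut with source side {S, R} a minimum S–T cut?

No — its capacity is 24, but the minimum cut has capacity 18.

Given cut capacity: 7 + 9 + 8 = 24.
Augment S→T: bottleneck 8, flow now 8.
Augment S→U→T: bottleneck 9, flow now 17.
Augment S→P→U→T: bottleneck 1, flow now 18.
No augmenting path remains; maximum flow = 18.
In the residual graph, reachable from S: {S, P, R, U}.
Min-cut edges: S→T (8), U→T (10); capacity 8 + 10 = 18.
Cut capacity 24 exceeds the max flow 18, so it is not minimum.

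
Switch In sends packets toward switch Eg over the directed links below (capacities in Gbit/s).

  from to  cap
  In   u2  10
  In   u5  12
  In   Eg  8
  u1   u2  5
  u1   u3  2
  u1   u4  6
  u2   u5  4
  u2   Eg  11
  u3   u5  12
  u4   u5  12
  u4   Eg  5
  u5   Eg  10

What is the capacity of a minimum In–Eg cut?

28

Augment In→Eg: bottleneck 8, flow now 8.
Augment In→u2→Eg: bottleneck 10, flow now 18.
Augment In→u5→Eg: bottleneck 10, flow now 28.
No augmenting path remains; maximum flow = 28.
By max-flow min-cut, the minimum cut capacity equals the max flow.
In the residual graph, reachable from In: {In, u5}.
Min-cut edges: In→u2 (10), In→Eg (8), u5→Eg (10); capacity 10 + 8 + 10 = 28.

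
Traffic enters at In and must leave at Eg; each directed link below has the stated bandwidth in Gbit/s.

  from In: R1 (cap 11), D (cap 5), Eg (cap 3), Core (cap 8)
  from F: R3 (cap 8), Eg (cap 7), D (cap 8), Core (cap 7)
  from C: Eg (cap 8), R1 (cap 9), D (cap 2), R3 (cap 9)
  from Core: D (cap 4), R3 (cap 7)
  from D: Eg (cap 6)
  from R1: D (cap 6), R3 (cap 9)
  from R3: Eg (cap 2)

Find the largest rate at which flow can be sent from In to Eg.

11

Augment In→Eg: bottleneck 3, flow now 3.
Augment In→D→Eg: bottleneck 5, flow now 8.
Augment In→Core→D→Eg: bottleneck 1, flow now 9.
Augment In→Core→R3→Eg: bottleneck 2, flow now 11.
No augmenting path remains; maximum flow = 11.
In the residual graph, reachable from In: {In, Core, D, R1, R3}.
Min-cut edges: In→Eg (3), D→Eg (6), R3→Eg (2); capacity 3 + 6 + 2 = 11.
This cut is saturated, so no flow can exceed 11.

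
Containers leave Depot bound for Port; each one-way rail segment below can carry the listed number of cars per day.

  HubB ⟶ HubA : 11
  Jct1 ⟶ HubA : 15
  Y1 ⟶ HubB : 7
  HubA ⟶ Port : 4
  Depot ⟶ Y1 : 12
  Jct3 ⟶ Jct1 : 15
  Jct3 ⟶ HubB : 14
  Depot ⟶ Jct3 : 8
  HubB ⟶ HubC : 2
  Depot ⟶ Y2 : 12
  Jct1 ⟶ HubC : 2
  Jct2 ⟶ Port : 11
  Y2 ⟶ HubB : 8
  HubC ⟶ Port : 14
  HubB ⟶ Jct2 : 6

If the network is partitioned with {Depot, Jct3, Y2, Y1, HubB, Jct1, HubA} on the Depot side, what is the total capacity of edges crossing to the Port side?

14

Edges leaving {Depot, Jct3, Y2, Y1, HubB, Jct1, HubA}: HubB→HubC (2), HubB→Jct2 (6), Jct1→HubC (2), HubA→Port (4).
Cut capacity = 2 + 6 + 2 + 4 = 14.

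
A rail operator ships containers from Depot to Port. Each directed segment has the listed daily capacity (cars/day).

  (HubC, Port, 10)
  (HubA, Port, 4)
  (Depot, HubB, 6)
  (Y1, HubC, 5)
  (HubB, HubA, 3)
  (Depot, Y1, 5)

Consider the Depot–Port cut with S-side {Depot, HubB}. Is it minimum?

Given cut capacity: 5 + 3 = 8.
Augment Depot→Y1→HubC→Port: bottleneck 5, flow now 5.
Augment Depot→HubB→HubA→Port: bottleneck 3, flow now 8.
No augmenting path remains; maximum flow = 8.
Cut capacity 8 equals the max flow, so it is a minimum cut.

Yes — it is a minimum cut (capacity 8).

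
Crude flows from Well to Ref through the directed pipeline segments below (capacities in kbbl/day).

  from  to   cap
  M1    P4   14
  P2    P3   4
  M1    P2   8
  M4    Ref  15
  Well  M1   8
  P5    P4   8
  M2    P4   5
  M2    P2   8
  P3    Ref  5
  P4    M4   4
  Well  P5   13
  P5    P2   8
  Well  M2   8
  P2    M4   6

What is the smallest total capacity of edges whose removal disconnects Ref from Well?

14

Augment Well→P5→P4→M4→Ref: bottleneck 4, flow now 4.
Augment Well→P5→P2→P3→Ref: bottleneck 4, flow now 8.
Augment Well→P5→P2→M4→Ref: bottleneck 4, flow now 12.
Augment Well→M2→P2→M4→Ref: bottleneck 2, flow now 14.
No augmenting path remains; maximum flow = 14.
By max-flow min-cut, the minimum cut capacity equals the max flow.
In the residual graph, reachable from Well: {Well, P5, M2, M1, P4, P2}.
Min-cut edges: P4→M4 (4), P2→P3 (4), P2→M4 (6); capacity 4 + 4 + 6 = 14.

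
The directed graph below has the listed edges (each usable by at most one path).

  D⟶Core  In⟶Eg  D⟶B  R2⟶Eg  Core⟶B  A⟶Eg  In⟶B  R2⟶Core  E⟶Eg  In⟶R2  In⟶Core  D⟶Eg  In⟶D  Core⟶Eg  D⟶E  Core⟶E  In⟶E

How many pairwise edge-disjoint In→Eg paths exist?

Assign every edge capacity 1; by Menger, the answer equals the max flow.
Path In→Eg (+1); total 1.
Path In→D→Eg (+1); total 2.
Path In→R2→Eg (+1); total 3.
Path In→Core→Eg (+1); total 4.
Path In→E→Eg (+1); total 5.
No residual In→Eg path; max flow = 5.
Certifying cut of size 5: {In→Core, In→D, In→E, In→Eg, In→R2}.

5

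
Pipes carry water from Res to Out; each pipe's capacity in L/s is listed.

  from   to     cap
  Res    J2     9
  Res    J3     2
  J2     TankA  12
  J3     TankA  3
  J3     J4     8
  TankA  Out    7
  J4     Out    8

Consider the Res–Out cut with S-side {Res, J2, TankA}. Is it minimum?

Given cut capacity: 2 + 7 = 9.
Augment Res→J2→TankA→Out: bottleneck 7, flow now 7.
Augment Res→J3→J4→Out: bottleneck 2, flow now 9.
No augmenting path remains; maximum flow = 9.
Cut capacity 9 equals the max flow, so it is a minimum cut.

Yes — it is a minimum cut (capacity 9).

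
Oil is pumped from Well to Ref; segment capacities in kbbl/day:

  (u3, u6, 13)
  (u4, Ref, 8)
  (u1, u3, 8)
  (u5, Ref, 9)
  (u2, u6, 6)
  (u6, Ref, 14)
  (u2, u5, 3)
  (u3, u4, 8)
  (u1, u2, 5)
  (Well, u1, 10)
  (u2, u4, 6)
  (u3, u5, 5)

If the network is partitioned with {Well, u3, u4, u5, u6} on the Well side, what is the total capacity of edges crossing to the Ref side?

Edges leaving {Well, u3, u4, u5, u6}: Well→u1 (10), u4→Ref (8), u5→Ref (9), u6→Ref (14).
Cut capacity = 10 + 8 + 9 + 14 = 41.

41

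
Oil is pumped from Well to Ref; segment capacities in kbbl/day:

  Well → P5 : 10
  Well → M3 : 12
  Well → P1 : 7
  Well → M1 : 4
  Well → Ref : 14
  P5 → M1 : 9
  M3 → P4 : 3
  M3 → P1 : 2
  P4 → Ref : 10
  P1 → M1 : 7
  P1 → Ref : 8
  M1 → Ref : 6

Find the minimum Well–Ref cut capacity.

Augment Well→Ref: bottleneck 14, flow now 14.
Augment Well→P1→Ref: bottleneck 7, flow now 21.
Augment Well→M1→Ref: bottleneck 4, flow now 25.
Augment Well→P5→M1→Ref: bottleneck 2, flow now 27.
Augment Well→M3→P4→Ref: bottleneck 3, flow now 30.
Augment Well→M3→P1→Ref: bottleneck 1, flow now 31.
No augmenting path remains; maximum flow = 31.
By max-flow min-cut, the minimum cut capacity equals the max flow.
In the residual graph, reachable from Well: {Well, P5, M3, P1, M1}.
Min-cut edges: Well→Ref (14), M3→P4 (3), P1→Ref (8), M1→Ref (6); capacity 14 + 3 + 8 + 6 = 31.

31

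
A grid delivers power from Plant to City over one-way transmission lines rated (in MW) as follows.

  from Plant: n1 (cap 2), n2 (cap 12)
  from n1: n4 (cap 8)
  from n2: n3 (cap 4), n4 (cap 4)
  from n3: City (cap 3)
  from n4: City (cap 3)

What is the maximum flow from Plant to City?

6

Augment Plant→n1→n4→City: bottleneck 2, flow now 2.
Augment Plant→n2→n3→City: bottleneck 3, flow now 5.
Augment Plant→n2→n4→City: bottleneck 1, flow now 6.
No augmenting path remains; maximum flow = 6.
In the residual graph, reachable from Plant: {Plant, n1, n2, n3, n4}.
Min-cut edges: n3→City (3), n4→City (3); capacity 3 + 3 = 6.
This cut is saturated, so no flow can exceed 6.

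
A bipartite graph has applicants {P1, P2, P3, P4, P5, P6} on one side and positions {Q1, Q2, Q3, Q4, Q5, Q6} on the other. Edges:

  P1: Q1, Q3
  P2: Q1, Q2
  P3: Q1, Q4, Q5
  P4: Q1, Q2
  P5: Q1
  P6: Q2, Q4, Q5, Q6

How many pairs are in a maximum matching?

5

Unit-capacity flow: source→left, listed edges, right→sink; max matching = max flow.
Augmenting path P1→Q1 (+1); matched 1.
Augmenting path P2→Q2 (+1); matched 2.
Augmenting path P3→Q4 (+1); matched 3.
Augmenting path P6→Q5 (+1); matched 4.
Augmenting path P4→Q1→P1→Q3 (+1); matched 5.
No augmenting path remains; maximum matching = 5.
König certificate: {P1, P3, P6, Q1, Q2} is a vertex cover of size 5 (every listed pair touches it), so no matching can be larger.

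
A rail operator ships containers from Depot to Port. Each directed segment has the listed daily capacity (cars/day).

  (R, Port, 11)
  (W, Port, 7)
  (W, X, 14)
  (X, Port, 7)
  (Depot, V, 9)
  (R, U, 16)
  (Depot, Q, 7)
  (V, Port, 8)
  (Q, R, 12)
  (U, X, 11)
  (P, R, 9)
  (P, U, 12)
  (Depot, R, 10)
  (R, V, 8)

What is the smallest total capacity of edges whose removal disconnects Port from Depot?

Augment Depot→R→Port: bottleneck 10, flow now 10.
Augment Depot→V→Port: bottleneck 8, flow now 18.
Augment Depot→Q→R→Port: bottleneck 1, flow now 19.
Augment Depot→Q→R→U→X→Port: bottleneck 6, flow now 25.
No augmenting path remains; maximum flow = 25.
By max-flow min-cut, the minimum cut capacity equals the max flow.
In the residual graph, reachable from Depot: {Depot, V}.
Min-cut edges: Depot→Q (7), Depot→R (10), V→Port (8); capacity 7 + 10 + 8 = 25.

25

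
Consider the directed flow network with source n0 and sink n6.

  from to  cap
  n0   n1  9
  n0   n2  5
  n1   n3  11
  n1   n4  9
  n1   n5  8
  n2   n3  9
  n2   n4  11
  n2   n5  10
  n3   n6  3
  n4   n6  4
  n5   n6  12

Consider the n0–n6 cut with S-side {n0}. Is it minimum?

Given cut capacity: 9 + 5 = 14.
Augment n0→n1→n3→n6: bottleneck 3, flow now 3.
Augment n0→n1→n4→n6: bottleneck 4, flow now 7.
Augment n0→n1→n5→n6: bottleneck 2, flow now 9.
Augment n0→n2→n5→n6: bottleneck 5, flow now 14.
No augmenting path remains; maximum flow = 14.
Cut capacity 14 equals the max flow, so it is a minimum cut.

Yes — it is a minimum cut (capacity 14).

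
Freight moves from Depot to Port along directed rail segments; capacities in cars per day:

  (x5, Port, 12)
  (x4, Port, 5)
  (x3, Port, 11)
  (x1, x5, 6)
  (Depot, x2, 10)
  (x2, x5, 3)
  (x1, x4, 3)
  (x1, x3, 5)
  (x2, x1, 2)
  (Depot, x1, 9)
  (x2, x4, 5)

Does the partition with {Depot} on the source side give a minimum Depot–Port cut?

Given cut capacity: 9 + 10 = 19.
Augment Depot→x1→x3→Port: bottleneck 5, flow now 5.
Augment Depot→x1→x4→Port: bottleneck 3, flow now 8.
Augment Depot→x1→x5→Port: bottleneck 1, flow now 9.
Augment Depot→x2→x4→Port: bottleneck 2, flow now 11.
Augment Depot→x2→x5→Port: bottleneck 3, flow now 14.
Augment Depot→x2→x1→x5→Port: bottleneck 2, flow now 16.
Augment Depot→x2→x4→x1→x5→Port: bottleneck 3, flow now 19. (uses reverse residual edge)
No augmenting path remains; maximum flow = 19.
Cut capacity 19 equals the max flow, so it is a minimum cut.

Yes — it is a minimum cut (capacity 19).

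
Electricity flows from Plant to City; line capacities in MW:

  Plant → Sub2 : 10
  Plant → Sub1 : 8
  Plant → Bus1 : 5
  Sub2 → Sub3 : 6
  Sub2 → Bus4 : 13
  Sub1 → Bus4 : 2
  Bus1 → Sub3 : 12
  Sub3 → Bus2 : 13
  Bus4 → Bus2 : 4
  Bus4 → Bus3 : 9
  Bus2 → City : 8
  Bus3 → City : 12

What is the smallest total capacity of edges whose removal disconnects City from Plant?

Augment Plant→Sub2→Sub3→Bus2→City: bottleneck 6, flow now 6.
Augment Plant→Sub2→Bus4→Bus2→City: bottleneck 2, flow now 8.
Augment Plant→Sub2→Bus4→Bus3→City: bottleneck 2, flow now 10.
Augment Plant→Sub1→Bus4→Bus3→City: bottleneck 2, flow now 12.
Augment Plant→Bus1→Sub3→Sub2→Bus4→Bus3→City: bottleneck 5, flow now 17. (uses reverse residual edge)
No augmenting path remains; maximum flow = 17.
By max-flow min-cut, the minimum cut capacity equals the max flow.
In the residual graph, reachable from Plant: {Plant, Sub1}.
Min-cut edges: Plant→Sub2 (10), Plant→Bus1 (5), Sub1→Bus4 (2); capacity 10 + 5 + 2 = 17.

17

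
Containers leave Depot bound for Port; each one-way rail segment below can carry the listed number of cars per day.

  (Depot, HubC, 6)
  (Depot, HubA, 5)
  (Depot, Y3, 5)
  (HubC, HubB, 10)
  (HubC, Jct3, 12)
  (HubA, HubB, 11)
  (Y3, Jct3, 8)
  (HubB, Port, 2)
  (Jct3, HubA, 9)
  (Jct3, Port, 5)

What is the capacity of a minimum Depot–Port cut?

7

Augment Depot→HubC→HubB→Port: bottleneck 2, flow now 2.
Augment Depot→HubC→Jct3→Port: bottleneck 4, flow now 6.
Augment Depot→Y3→Jct3→Port: bottleneck 1, flow now 7.
No augmenting path remains; maximum flow = 7.
By max-flow min-cut, the minimum cut capacity equals the max flow.
In the residual graph, reachable from Depot: {Depot, HubC, HubA, Y3, HubB, Jct3}.
Min-cut edges: HubB→Port (2), Jct3→Port (5); capacity 2 + 5 = 7.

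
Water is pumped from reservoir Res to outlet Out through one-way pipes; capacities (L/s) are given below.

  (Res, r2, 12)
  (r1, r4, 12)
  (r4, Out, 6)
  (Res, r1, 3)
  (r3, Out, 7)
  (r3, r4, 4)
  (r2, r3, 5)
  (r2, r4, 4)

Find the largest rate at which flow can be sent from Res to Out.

Augment Res→r1→r4→Out: bottleneck 3, flow now 3.
Augment Res→r2→r3→Out: bottleneck 5, flow now 8.
Augment Res→r2→r4→Out: bottleneck 3, flow now 11.
No augmenting path remains; maximum flow = 11.
In the residual graph, reachable from Res: {Res, r1, r2, r4}.
Min-cut edges: r2→r3 (5), r4→Out (6); capacity 5 + 6 = 11.
This cut is saturated, so no flow can exceed 11.

11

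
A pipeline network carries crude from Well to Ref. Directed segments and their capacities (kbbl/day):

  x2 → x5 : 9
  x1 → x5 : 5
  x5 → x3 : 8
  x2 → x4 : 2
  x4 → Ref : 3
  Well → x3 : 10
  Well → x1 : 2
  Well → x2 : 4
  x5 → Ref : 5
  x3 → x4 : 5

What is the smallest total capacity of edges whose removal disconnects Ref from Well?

Augment Well→x1→x5→Ref: bottleneck 2, flow now 2.
Augment Well→x2→x4→Ref: bottleneck 2, flow now 4.
Augment Well→x2→x5→Ref: bottleneck 2, flow now 6.
Augment Well→x3→x4→Ref: bottleneck 1, flow now 7.
Augment Well→x3→x4→x2→x5→Ref: bottleneck 1, flow now 8. (uses reverse residual edge)
No augmenting path remains; maximum flow = 8.
By max-flow min-cut, the minimum cut capacity equals the max flow.
In the residual graph, reachable from Well: {Well, x1, x2, x3, x4, x5}.
Min-cut edges: x4→Ref (3), x5→Ref (5); capacity 3 + 5 = 8.

8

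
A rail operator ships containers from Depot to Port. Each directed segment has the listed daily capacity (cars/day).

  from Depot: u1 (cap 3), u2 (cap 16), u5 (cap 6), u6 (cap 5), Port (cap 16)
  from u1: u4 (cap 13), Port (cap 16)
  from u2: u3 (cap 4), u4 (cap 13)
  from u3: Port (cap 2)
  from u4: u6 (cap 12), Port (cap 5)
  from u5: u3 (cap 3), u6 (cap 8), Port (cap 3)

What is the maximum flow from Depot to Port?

29

Augment Depot→Port: bottleneck 16, flow now 16.
Augment Depot→u1→Port: bottleneck 3, flow now 19.
Augment Depot→u5→Port: bottleneck 3, flow now 22.
Augment Depot→u2→u3→Port: bottleneck 2, flow now 24.
Augment Depot→u2→u4→Port: bottleneck 5, flow now 29.
No augmenting path remains; maximum flow = 29.
In the residual graph, reachable from Depot: {Depot, u2, u3, u4, u5, u6}.
Min-cut edges: Depot→u1 (3), Depot→Port (16), u3→Port (2), u4→Port (5), u5→Port (3); capacity 3 + 16 + 2 + 5 + 3 = 29.
This cut is saturated, so no flow can exceed 29.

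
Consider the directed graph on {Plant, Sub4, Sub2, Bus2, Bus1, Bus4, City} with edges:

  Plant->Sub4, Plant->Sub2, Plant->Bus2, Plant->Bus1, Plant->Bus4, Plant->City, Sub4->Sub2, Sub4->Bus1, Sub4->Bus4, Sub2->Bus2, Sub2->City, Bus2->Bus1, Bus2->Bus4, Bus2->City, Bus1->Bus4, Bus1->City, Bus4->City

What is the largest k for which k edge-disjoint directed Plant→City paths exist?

Assign every edge capacity 1; by Menger, the answer equals the max flow.
Path Plant→City (+1); total 1.
Path Plant→Sub2→City (+1); total 2.
Path Plant→Bus2→City (+1); total 3.
Path Plant→Bus1→City (+1); total 4.
Path Plant→Bus4→City (+1); total 5.
No residual Plant→City path; max flow = 5.
Certifying cut of size 5: {Bus1→City, Bus2→City, Bus4→City, Plant→City, Sub2→City}.

5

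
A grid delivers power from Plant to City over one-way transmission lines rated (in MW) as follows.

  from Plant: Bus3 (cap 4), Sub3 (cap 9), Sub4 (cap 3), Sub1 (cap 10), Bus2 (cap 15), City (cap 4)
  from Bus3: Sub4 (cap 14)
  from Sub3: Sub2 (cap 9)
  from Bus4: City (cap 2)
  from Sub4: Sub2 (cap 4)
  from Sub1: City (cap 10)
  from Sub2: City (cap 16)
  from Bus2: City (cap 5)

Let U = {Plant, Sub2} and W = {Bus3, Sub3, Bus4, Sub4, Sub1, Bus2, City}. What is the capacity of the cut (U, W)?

61

Edges leaving {Plant, Sub2}: Plant→Bus3 (4), Plant→Sub3 (9), Plant→Sub4 (3), Plant→Sub1 (10), Plant→Bus2 (15), Plant→City (4), Sub2→City (16).
Cut capacity = 4 + 9 + 3 + 10 + 15 + 4 + 16 = 61.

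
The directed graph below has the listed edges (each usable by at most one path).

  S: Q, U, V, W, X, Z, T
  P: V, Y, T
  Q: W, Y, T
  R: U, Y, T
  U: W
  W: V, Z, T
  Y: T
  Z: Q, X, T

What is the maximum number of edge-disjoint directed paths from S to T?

5

Assign every edge capacity 1; by Menger, the answer equals the max flow.
Path S→T (+1); total 1.
Path S→Q→T (+1); total 2.
Path S→W→T (+1); total 3.
Path S→Z→T (+1); total 4.
Path S→U→W→Z→Q→Y→T (+1); total 5.
No residual S→T path; max flow = 5.
Certifying cut of size 5: {S→Q, S→T, S→U, S→W, S→Z}.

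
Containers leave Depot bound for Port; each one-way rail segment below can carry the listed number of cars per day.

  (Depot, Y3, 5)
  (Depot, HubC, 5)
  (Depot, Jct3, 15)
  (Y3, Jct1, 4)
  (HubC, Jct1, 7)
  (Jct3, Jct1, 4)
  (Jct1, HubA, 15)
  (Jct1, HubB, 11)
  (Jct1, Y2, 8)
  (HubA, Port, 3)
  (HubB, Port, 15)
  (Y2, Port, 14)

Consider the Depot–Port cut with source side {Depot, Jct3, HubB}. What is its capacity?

29

Edges leaving {Depot, Jct3, HubB}: Depot→Y3 (5), Depot→HubC (5), Jct3→Jct1 (4), HubB→Port (15).
Cut capacity = 5 + 5 + 4 + 15 = 29.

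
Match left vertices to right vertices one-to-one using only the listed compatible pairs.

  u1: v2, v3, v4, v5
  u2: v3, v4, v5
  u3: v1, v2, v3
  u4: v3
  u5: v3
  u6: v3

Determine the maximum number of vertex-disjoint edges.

4

Unit-capacity flow: source→left, listed edges, right→sink; max matching = max flow.
Augmenting path u1→v2 (+1); matched 1.
Augmenting path u2→v3 (+1); matched 2.
Augmenting path u3→v1 (+1); matched 3.
Augmenting path u4→v3→u2→v4 (+1); matched 4.
No augmenting path remains; maximum matching = 4.
König certificate: {u1, u2, u3, v3} is a vertex cover of size 4 (every listed pair touches it), so no matching can be larger.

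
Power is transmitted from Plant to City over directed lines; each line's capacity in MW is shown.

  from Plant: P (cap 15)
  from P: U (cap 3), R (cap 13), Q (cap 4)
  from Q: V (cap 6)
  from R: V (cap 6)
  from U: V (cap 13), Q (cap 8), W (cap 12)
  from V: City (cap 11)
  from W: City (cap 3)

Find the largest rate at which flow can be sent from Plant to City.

Augment Plant→P→Q→V→City: bottleneck 4, flow now 4.
Augment Plant→P→R→V→City: bottleneck 6, flow now 10.
Augment Plant→P→U→V→City: bottleneck 1, flow now 11.
Augment Plant→P→U→W→City: bottleneck 2, flow now 13.
No augmenting path remains; maximum flow = 13.
In the residual graph, reachable from Plant: {Plant, P, R}.
Min-cut edges: P→Q (4), P→U (3), R→V (6); capacity 4 + 3 + 6 = 13.
This cut is saturated, so no flow can exceed 13.

13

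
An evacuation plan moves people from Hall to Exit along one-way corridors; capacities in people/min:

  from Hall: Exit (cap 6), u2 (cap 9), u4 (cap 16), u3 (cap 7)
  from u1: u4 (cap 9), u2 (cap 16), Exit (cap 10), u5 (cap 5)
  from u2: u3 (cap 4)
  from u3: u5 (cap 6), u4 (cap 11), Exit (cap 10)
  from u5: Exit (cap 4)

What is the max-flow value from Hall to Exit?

17

Augment Hall→Exit: bottleneck 6, flow now 6.
Augment Hall→u3→Exit: bottleneck 7, flow now 13.
Augment Hall→u2→u3→Exit: bottleneck 3, flow now 16.
Augment Hall→u2→u3→u5→Exit: bottleneck 1, flow now 17.
No augmenting path remains; maximum flow = 17.
In the residual graph, reachable from Hall: {Hall, u2, u4}.
Min-cut edges: Hall→u3 (7), Hall→Exit (6), u2→u3 (4); capacity 7 + 6 + 4 = 17.
This cut is saturated, so no flow can exceed 17.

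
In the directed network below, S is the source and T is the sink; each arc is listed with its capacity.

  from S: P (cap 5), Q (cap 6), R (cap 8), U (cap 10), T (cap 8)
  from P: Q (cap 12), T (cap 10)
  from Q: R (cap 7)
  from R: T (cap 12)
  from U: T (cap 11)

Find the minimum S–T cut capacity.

35

Augment S→T: bottleneck 8, flow now 8.
Augment S→P→T: bottleneck 5, flow now 13.
Augment S→R→T: bottleneck 8, flow now 21.
Augment S→U→T: bottleneck 10, flow now 31.
Augment S→Q→R→T: bottleneck 4, flow now 35.
No augmenting path remains; maximum flow = 35.
By max-flow min-cut, the minimum cut capacity equals the max flow.
In the residual graph, reachable from S: {S, Q, R}.
Min-cut edges: S→P (5), S→U (10), S→T (8), R→T (12); capacity 5 + 10 + 8 + 12 = 35.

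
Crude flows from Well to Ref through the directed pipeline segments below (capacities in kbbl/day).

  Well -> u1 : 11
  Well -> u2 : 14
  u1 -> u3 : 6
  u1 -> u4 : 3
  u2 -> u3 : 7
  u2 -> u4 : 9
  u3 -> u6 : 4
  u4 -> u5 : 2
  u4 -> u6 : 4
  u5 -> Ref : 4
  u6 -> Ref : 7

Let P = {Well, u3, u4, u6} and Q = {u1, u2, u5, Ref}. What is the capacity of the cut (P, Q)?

34

Edges leaving {Well, u3, u4, u6}: Well→u1 (11), Well→u2 (14), u4→u5 (2), u6→Ref (7).
Cut capacity = 11 + 14 + 2 + 7 = 34.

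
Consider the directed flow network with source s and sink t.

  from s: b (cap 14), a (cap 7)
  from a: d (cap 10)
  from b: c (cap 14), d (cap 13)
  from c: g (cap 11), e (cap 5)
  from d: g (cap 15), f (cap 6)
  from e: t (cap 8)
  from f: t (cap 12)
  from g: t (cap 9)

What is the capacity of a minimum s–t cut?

Augment s→a→d→f→t: bottleneck 6, flow now 6.
Augment s→a→d→g→t: bottleneck 1, flow now 7.
Augment s→b→c→e→t: bottleneck 5, flow now 12.
Augment s→b→c→g→t: bottleneck 8, flow now 20.
No augmenting path remains; maximum flow = 20.
By max-flow min-cut, the minimum cut capacity equals the max flow.
In the residual graph, reachable from s: {s, a, b, c, d, g}.
Min-cut edges: c→e (5), d→f (6), g→t (9); capacity 5 + 6 + 9 = 20.

20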